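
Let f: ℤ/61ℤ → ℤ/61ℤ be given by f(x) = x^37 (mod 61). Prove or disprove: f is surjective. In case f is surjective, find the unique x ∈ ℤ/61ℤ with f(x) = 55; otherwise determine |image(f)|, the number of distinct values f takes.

Since 61 is prime, the nonzero elements of ℤ/61ℤ form a cyclic group of order 60.
As gcd(37, 60) = 1, raising to the 37th power is a bijection on this group: if u^37 ≡ v^37 then (uv^{−1})^37 = 1, and the only element of order dividing gcd(37, 60) = 1 is 1, so u = v.
With f(0) = 0 this makes f injective on all of ℤ/61ℤ, hence bijective (finite equal-size domain and codomain). In particular f is surjective.
Since f is surjective, we find the preimage of 55. The inverse of x ↦ x^37 on (ℤ/61ℤ)^× is x ↦ x^13, because 37·13 = 481 = 8·60 + 1 ≡ 1 (mod 60) and x^{60} = 1 for x ≠ 0 (Fermat). So f⁻¹(55) = 55^13 mod 61.
Repeated squaring mod 61: 55^1 ≡ 55, 55^2 ≡ 55² = 3025 ≡ 36, 55^4 ≡ 36² = 1296 ≡ 15, 55^8 ≡ 15² = 225 ≡ 42. Since 13 = 8 + 4 + 1, 55^13 ≡ 42·15·55: 42·15 = 630 ≡ 20, then 20·55 = 1100 ≡ 2. So 55^13 ≡ 2 (mod 61).
Hence f⁻¹(55) = 2.

2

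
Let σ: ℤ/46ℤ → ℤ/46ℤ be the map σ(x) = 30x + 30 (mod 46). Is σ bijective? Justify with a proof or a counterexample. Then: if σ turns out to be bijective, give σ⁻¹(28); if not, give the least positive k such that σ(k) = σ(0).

23

We have gcd(30, 46) = 2 > 1. Taking a = 0 and b = 23: σ(0) = 30 and σ(23) = 30·23 + 30 = 720 ≡ 30 (mod 46).
So σ(0) = σ(23) while 0 ≠ 23, hence σ is not injective, hence not bijective.
Since σ is not bijective, we find the least positive k with σ(k) = σ(0): this means 30k ≡ 0 (mod 46), i.e. 46 ∣ 30k. Since gcd(30, 46) = 2, dividing through by 2 this holds exactly when 23 ∣ 15k, and as gcd(15, 23) = 1, exactly when 23 ∣ k.
The smallest positive such k is 23.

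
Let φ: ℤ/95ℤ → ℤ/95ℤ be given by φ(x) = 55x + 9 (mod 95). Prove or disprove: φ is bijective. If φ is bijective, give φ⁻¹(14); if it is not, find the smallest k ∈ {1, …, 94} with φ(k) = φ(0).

19

Recall that injectivity means: for all u, v in the domain, φ(u) = φ(v) implies u = v.
We have gcd(55, 95) = 5 > 1. Taking u = 0 and v = 19: φ(0) = 9 and φ(19) = 55·19 + 9 = 1054 ≡ 9 (mod 95).
So φ(0) = φ(19) while 0 ≠ 19, therefore φ is not injective, hence not bijective.
Since φ is not bijective, we find the least positive k with φ(k) = φ(0): this means 55k ≡ 0 (mod 95), i.e. 95 ∣ 55k. Since gcd(55, 95) = 5, dividing through by 5 this holds exactly when 19 ∣ 11k, and as gcd(11, 19) = 1, exactly when 19 ∣ k.
The smallest positive such k is 19.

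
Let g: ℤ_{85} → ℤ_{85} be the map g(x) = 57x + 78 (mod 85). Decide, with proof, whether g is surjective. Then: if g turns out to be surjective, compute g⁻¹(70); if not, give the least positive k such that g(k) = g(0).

61

Since gcd(57, 85) = 1, 57 is invertible modulo 85. Euclid's algorithm: 85 = 1·57 + 28, 57 = 2·28 + 1; back-substituting gives 1 = 3·57 − 2·85, so 57⁻¹ ≡ 3 (mod 85).
For any y ∈ ℤ_{85}, x = 3(y − 78) mod 85 satisfies g(x) = 57·3(y − 78) + 78 ≡ y (since 57·3 ≡ 1 mod 85). So every y has a preimage.
Therefore g is surjective.
Since g is surjective, we find g⁻¹(70): we need 57x ≡ 70 − 78 ≡ 77 (mod 85). Using 57⁻¹ = 3: x ≡ 3·77 = 231 = 2·85 + 61, so x = 61.
Check: g(61) = 57·61 + 78 = 3555 = 41·85 + 70 ≡ 70 (mod 85).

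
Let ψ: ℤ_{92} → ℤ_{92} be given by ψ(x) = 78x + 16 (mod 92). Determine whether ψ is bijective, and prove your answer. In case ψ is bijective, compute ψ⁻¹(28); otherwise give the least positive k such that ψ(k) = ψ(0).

46

We have gcd(78, 92) = 2 > 1. Taking x_1 = 0 and x_2 = 46: ψ(0) = 16 and ψ(46) = 78·46 + 16 = 3604 ≡ 16 (mod 92).
So ψ(0) = ψ(46) while 0 ≠ 46, thus ψ is not injective, hence not bijective.
Since ψ is not bijective, we find the least positive k with ψ(k) = ψ(0): this means 78k ≡ 0 (mod 92), i.e. 92 ∣ 78k. Since gcd(78, 92) = 2, dividing through by 2 this holds exactly when 46 ∣ 39k, and as gcd(39, 46) = 1, exactly when 46 ∣ k.
The smallest positive such k is 46.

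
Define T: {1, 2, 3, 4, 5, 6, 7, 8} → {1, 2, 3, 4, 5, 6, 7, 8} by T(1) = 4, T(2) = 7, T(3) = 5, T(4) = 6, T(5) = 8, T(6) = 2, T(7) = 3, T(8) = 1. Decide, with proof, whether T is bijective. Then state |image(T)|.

The values 4, 7, 5, 6, 8, 2, 3, 1 are a permutation of {1, 2, 3, 4, 5, 6, 7, 8}: each element appears exactly once.
So T is injective and surjective, hence bijective.
The image of T is {1, 2, 3, 4, 5, 6, 7, 8}, which has 8 elements.

8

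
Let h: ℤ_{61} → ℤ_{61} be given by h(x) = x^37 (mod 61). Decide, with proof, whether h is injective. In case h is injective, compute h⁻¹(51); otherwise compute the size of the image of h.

30

Since 61 is prime, the nonzero elements of ℤ_{61} form a cyclic group of order 60.
As gcd(37, 60) = 1, raising to the 37th power is a bijection on this group: if x_1^37 ≡ x_2^37 then (x_1x_2^{−1})^37 = 1, and the only element of order dividing gcd(37, 60) = 1 is 1, so x_1 = x_2.
With h(0) = 0 this makes h injective on all of ℤ_{61}, hence bijective (finite equal-size domain and codomain). In particular h is injective.
Since h is injective, we find the preimage of 51. The inverse of x ↦ x^37 on (ℤ_{61})^× is x ↦ x^13, because 37·13 = 481 = 8·60 + 1 ≡ 1 (mod 60) and x^{60} = 1 for x ≠ 0 (Fermat). So h⁻¹(51) = 51^13 mod 61.
Repeated squaring mod 61: 51^1 ≡ 51, 51^2 ≡ 51² = 2601 ≡ 39, 51^4 ≡ 39² = 1521 ≡ 57, 51^8 ≡ 57² = 3249 ≡ 16. Since 13 = 8 + 4 + 1, 51^13 ≡ 16·57·51: 16·57 = 912 ≡ 58, then 58·51 = 2958 ≡ 30. So 51^13 ≡ 30 (mod 61).
Hence h⁻¹(51) = 30.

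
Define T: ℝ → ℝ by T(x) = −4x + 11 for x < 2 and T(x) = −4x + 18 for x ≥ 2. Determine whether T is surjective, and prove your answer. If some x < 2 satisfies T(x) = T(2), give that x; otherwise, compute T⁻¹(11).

Both pieces are strictly decreasing (slopes −4 and −4), so each is injective on its own interval.
The left piece maps (−∞, 2) onto (3, ∞); the right piece maps [2, ∞) onto (−∞, 10].
The union (3, ∞) ∪ (−∞, 10] covers ℝ, so T is surjective.
For the follow-up: the images overlap, so an x < 2 with T(x) = T(2) exists. T(2) = 10; solving −4x + 11 = 10 for x < 2 gives x = (10 − 11)/(−4) = 1/4.

1/4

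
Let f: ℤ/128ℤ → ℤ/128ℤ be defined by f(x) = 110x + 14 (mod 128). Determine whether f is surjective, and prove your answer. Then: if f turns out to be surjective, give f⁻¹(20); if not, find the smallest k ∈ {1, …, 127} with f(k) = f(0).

Since gcd(110, 128) = 2, we have 110x ≡ 0 (mod 2) for all x, so f(x) ≡ 0 (mod 2).
But 1 ≢ 0 (mod 2), so 1 ∈ ℤ/128ℤ has no preimage. Therefore f is not surjective.
Since f is not surjective, we find the least positive k with f(k) = f(0): this means 110k ≡ 0 (mod 128), i.e. 128 ∣ 110k. Since gcd(110, 128) = 2, dividing through by 2 this holds exactly when 64 ∣ 55k, and as gcd(55, 64) = 1, exactly when 64 ∣ k.
The smallest positive such k is 64.

64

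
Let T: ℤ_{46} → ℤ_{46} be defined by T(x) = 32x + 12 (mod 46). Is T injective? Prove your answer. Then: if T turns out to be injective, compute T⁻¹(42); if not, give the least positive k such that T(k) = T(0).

23

We have gcd(32, 46) = 2 > 1. Taking s = 0 and t = 23: T(0) = 12 and T(23) = 32·23 + 12 = 748 ≡ 12 (mod 46).
So T(0) = T(23) while 0 ≠ 23, hence T is not injective.
Since T is not injective, we find the least positive k with T(k) = T(0): this means 32k ≡ 0 (mod 46), i.e. 46 ∣ 32k. Since gcd(32, 46) = 2, dividing through by 2 this holds exactly when 23 ∣ 16k, and as gcd(16, 23) = 1, exactly when 23 ∣ k.
The smallest positive such k is 23.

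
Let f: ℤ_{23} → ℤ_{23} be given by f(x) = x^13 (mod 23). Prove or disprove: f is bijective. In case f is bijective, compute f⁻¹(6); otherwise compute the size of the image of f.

Since 23 is prime, the nonzero elements of ℤ_{23} form a cyclic group of order 22.
As gcd(13, 22) = 1, raising to the 13th power is a bijection on this group: if u^13 ≡ v^13 then (uv^{−1})^13 = 1, and the only element of order dividing gcd(13, 22) = 1 is 1, so u = v.
With f(0) = 0 this makes f injective on all of ℤ_{23}, hence bijective (finite equal-size domain and codomain). In particular f is bijective.
Since f is bijective, we find the preimage of 6. The inverse of x ↦ x^13 on (ℤ_{23})^× is x ↦ x^17, because 13·17 = 221 = 10·22 + 1 ≡ 1 (mod 22) and x^{22} = 1 for x ≠ 0 (Fermat). So f⁻¹(6) = 6^17 mod 23.
Repeated squaring mod 23: 6^1 ≡ 6, 6^2 ≡ 6² = 36 ≡ 13, 6^4 ≡ 13² = 169 ≡ 8, 6^8 ≡ 8² = 64 ≡ 18, 6^16 ≡ 18² = 324 ≡ 2. Since 17 = 16 + 1, 6^17 ≡ 2·6: 2·6 = 12. So 6^17 ≡ 12 (mod 23).
Hence f⁻¹(6) = 12.

12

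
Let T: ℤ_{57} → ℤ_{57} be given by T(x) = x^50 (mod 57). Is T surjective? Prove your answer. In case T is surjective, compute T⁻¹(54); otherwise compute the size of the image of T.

T(8): Repeated squaring mod 57: 8^1 ≡ 8, 8^2 ≡ 8² = 64 ≡ 7, 8^4 ≡ 7² = 49, 8^8 ≡ 49² = 2401 ≡ 7, 8^16 ≡ 7² = 49, 8^32 ≡ 49² = 2401 ≡ 7. Since 50 = 32 + 16 + 2, 8^50 ≡ 7·49·7: 7·49 = 343 ≡ 1, then 1·7 = 7. So 8^50 ≡ 7 (mod 57).
T(11): Repeated squaring mod 57: 11^1 ≡ 11, 11^2 ≡ 11² = 121 ≡ 7, 11^4 ≡ 7² = 49, 11^8 ≡ 49² = 2401 ≡ 7, 11^16 ≡ 7² = 49, 11^32 ≡ 49² = 2401 ≡ 7. Since 50 = 32 + 16 + 2, 11^50 ≡ 7·49·7: 7·49 = 343 ≡ 1, then 1·7 = 7. So 11^50 ≡ 7 (mod 57).
So T(8) = T(11) = 7 while 8 ≠ 11, hence T is not injective.
A non-injective map from the 57-element set ℤ_{57} to itself takes at most 56 distinct values, so it cannot be surjective. Therefore T is not surjective.
Since T is not surjective, we determine |image(T)|. Computing x^50 mod 57 for each x (by repeated squaring, reducing mod 57 at every step), the values T(0), T(1), …, T(56) are: 0, 1, 25, 42, 55, 28, 24, 49, 7, 54, 16, 7, 30, 43, 28, 36, 4, 25, 39, 19, 1, 6, 4, 55, 9, 43, 49, 45, 16, 16, 45, 49, 43, 9, 55, 4, 6, 1, 19, 39, 25, 4, 36, 28, 43, 30, 7, 16, 54, 7, 49, 24, 28, 55, 42, 25, 1.
The distinct values are {0, 1, 4, 6, 7, 9, 16, 19, 24, 25, 28, 30, 36, 39, 42, 43, 45, 49, 54, 55}; there are 20 of them.

20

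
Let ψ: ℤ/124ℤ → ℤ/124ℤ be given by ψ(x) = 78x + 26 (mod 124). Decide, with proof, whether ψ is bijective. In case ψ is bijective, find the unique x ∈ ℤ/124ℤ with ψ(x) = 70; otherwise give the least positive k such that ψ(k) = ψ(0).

62

We have gcd(78, 124) = 2 > 1. Taking x_1 = 0 and x_2 = 62: ψ(0) = 26 and ψ(62) = 78·62 + 26 = 4862 ≡ 26 (mod 124).
So ψ(0) = ψ(62) while 0 ≠ 62, therefore ψ is not injective, hence not bijective.
Since ψ is not bijective, we find the least positive k with ψ(k) = ψ(0): this means 78k ≡ 0 (mod 124), i.e. 124 ∣ 78k. Since gcd(78, 124) = 2, dividing through by 2 this holds exactly when 62 ∣ 39k, and as gcd(39, 62) = 1, exactly when 62 ∣ k.
The smallest positive such k is 62.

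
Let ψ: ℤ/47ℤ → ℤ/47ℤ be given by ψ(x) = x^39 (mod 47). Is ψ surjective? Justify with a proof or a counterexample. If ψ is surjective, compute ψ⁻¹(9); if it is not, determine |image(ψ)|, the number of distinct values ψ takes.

Since 47 is prime, the nonzero elements of ℤ/47ℤ form a cyclic group of order 46.
As gcd(39, 46) = 1, raising to the 39th power is a bijection on this group: if a^39 ≡ b^39 then (ab^{−1})^39 = 1, and the only element of order dividing gcd(39, 46) = 1 is 1, so a = b.
With ψ(0) = 0 this makes ψ injective on all of ℤ/47ℤ, hence bijective (finite equal-size domain and codomain). In particular ψ is surjective.
Since ψ is surjective, we find the preimage of 9. The inverse of x ↦ x^39 on (ℤ/47ℤ)^× is x ↦ x^13, because 39·13 = 507 = 11·46 + 1 ≡ 1 (mod 46) and x^{46} = 1 for x ≠ 0 (Fermat). So ψ⁻¹(9) = 9^13 mod 47.
Repeated squaring mod 47: 9^1 ≡ 9, 9^2 ≡ 9² = 81 ≡ 34, 9^4 ≡ 34² = 1156 ≡ 28, 9^8 ≡ 28² = 784 ≡ 32. Since 13 = 8 + 4 + 1, 9^13 ≡ 32·28·9: 32·28 = 896 ≡ 3, then 3·9 = 27. So 9^13 ≡ 27 (mod 47).
Hence ψ⁻¹(9) = 27.

27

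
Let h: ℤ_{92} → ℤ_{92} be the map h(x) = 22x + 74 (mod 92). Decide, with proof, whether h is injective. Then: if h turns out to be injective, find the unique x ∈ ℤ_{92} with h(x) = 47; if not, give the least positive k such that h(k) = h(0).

Recall: injectivity means: for all s, t in the domain, h(s) = h(t) implies s = t.
We have gcd(22, 92) = 2 > 1. Taking s = 0 and t = 46: h(0) = 74 and h(46) = 22·46 + 74 = 1086 ≡ 74 (mod 92).
So h(0) = h(46) while 0 ≠ 46, thus h is not injective.
Since h is not injective, we find the least positive k with h(k) = h(0): this means 22k ≡ 0 (mod 92), i.e. 92 ∣ 22k. Since gcd(22, 92) = 2, dividing through by 2 this holds exactly when 46 ∣ 11k, and as gcd(11, 46) = 1, exactly when 46 ∣ k.
The smallest positive such k is 46.

46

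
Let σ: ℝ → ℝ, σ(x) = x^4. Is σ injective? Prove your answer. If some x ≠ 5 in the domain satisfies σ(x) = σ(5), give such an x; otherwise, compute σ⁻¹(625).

-5

σ(5) = 625 = (−5)^4 = σ(−5) (since 4 is even), with 5 ≠ −5. So σ is not injective.
For the follow-up, such an x exists: taking x = −5 ∈ ℝ gives σ(−5) = 625 = σ(5) with −5 ≠ 5.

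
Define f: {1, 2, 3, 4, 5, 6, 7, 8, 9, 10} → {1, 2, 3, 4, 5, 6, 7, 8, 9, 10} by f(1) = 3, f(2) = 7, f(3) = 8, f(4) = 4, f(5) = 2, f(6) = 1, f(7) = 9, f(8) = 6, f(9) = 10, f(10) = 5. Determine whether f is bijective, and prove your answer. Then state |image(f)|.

The values 3, 7, 8, 4, 2, 1, 9, 6, 10, 5 are a permutation of {1, 2, 3, 4, 5, 6, 7, 8, 9, 10}: each element appears exactly once.
So f is injective and surjective, hence bijective.
The image of f is {1, 2, 3, 4, 5, 6, 7, 8, 9, 10}, which has 10 elements.

10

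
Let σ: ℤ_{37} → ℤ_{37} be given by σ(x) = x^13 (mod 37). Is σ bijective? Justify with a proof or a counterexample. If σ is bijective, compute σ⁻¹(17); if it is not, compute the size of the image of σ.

22

Since 37 is prime, the nonzero elements of ℤ_{37} form a cyclic group of order 36.
As gcd(13, 36) = 1, raising to the 13th power is a bijection on this group: if x_1^13 ≡ x_2^13 then (x_1x_2^{−1})^13 = 1, and the only element of order dividing gcd(13, 36) = 1 is 1, so x_1 = x_2.
With σ(0) = 0 this makes σ injective on all of ℤ_{37}, hence bijective (finite equal-size domain and codomain). In particular σ is bijective.
Since σ is bijective, we find the preimage of 17. The inverse of x ↦ x^13 on (ℤ_{37})^× is x ↦ x^25, because 13·25 = 325 = 9·36 + 1 ≡ 1 (mod 36) and x^{36} = 1 for x ≠ 0 (Fermat). So σ⁻¹(17) = 17^25 mod 37.
Repeated squaring mod 37: 17^1 ≡ 17, 17^2 ≡ 17² = 289 ≡ 30, 17^4 ≡ 30² = 900 ≡ 12, 17^8 ≡ 12² = 144 ≡ 33, 17^16 ≡ 33² = 1089 ≡ 16. Since 25 = 16 + 8 + 1, 17^25 ≡ 16·33·17: 16·33 = 528 ≡ 10, then 10·17 = 170 ≡ 22. So 17^25 ≡ 22 (mod 37).
Hence σ⁻¹(17) = 22.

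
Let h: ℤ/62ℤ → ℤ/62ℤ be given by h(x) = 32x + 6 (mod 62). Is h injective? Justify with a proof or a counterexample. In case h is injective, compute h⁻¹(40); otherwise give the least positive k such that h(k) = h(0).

31

We have gcd(32, 62) = 2 > 1. Taking x_1 = 0 and x_2 = 31: h(0) = 6 and h(31) = 32·31 + 6 = 998 ≡ 6 (mod 62).
So h(0) = h(31) while 0 ≠ 31, thus h is not injective.
Since h is not injective, we find the least positive k with h(k) = h(0): this means 32k ≡ 0 (mod 62), i.e. 62 ∣ 32k. Since gcd(32, 62) = 2, dividing through by 2 this holds exactly when 31 ∣ 16k, and as gcd(16, 31) = 1, exactly when 31 ∣ k.
The smallest positive such k is 31.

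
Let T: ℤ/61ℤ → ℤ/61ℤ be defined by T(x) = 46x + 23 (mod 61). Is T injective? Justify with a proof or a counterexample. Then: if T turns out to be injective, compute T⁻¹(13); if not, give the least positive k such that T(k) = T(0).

Suppose T(u) = T(v) in ℤ/61ℤ. Then 46u + 23 ≡ 46v + 23 (mod 61), hence 46(u − v) ≡ 0 (mod 61).
Since gcd(46, 61) = 1, 46 is invertible modulo 61, therefore u − v ≡ 0 (mod 61), i.e. u = v.
So T is injective.
We now compute 46⁻¹ mod 61 explicitly. Euclid's algorithm: 61 = 1·46 + 15, 46 = 3·15 + 1; back-substituting gives 1 = 4·46 − 3·61, so 46⁻¹ ≡ 4 (mod 61).
Since T is injective, we compute T⁻¹(13): solve 46x + 23 ≡ 13 (mod 61), i.e. 46x ≡ 51 (mod 61).
Multiplying by 46⁻¹ = 4 gives x ≡ 4·51 = 204 = 3·61 + 21 ≡ 21 (mod 61).
Check: T(21) = 46·21 + 23 = 989 = 16·61 + 13 ≡ 13 (mod 61).

21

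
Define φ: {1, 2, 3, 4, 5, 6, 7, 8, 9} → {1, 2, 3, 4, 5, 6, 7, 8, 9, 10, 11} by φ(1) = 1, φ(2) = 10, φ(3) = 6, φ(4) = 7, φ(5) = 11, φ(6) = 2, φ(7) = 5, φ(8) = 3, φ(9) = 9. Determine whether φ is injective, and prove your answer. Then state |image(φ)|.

9

The values φ(1), …, φ(9) are 1, 10, 6, 7, 11, 2, 5, 3, 9 — all distinct.
So φ(s) = φ(t) only when s = t, and φ is injective.
The image of φ is {1, 2, 3, 5, 6, 7, 9, 10, 11}, which has 9 elements.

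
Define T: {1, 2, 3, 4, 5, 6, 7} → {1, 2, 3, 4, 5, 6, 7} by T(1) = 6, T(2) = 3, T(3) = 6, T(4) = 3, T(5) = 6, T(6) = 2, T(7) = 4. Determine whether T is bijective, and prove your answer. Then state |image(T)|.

4

T(1) = 6 = T(3) with 1 ≠ 3, so T is not injective, hence not bijective.
The image of T is {2, 3, 4, 6}, which has 4 elements.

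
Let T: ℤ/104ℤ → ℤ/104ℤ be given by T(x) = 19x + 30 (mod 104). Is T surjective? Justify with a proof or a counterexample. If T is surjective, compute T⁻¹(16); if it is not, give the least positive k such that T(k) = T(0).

Since gcd(19, 104) = 1, 19 is invertible modulo 104. Euclid's algorithm: 104 = 5·19 + 9, 19 = 2·9 + 1; back-substituting gives 1 = 11·19 − 2·104, so 19⁻¹ ≡ 11 (mod 104).
For any y ∈ ℤ/104ℤ, x = 11(y − 30) mod 104 satisfies T(x) = 19·11(y − 30) + 30 ≡ y (since 19·11 ≡ 1 mod 104). So every y has a preimage.
Thus T is surjective.
Since T is surjective, we compute T⁻¹(16): solve 19x + 30 ≡ 16 (mod 104), i.e. 19x ≡ 90 (mod 104).
Multiplying by 19⁻¹ = 11 gives x ≡ 11·90 = 990 = 9·104 + 54 ≡ 54 (mod 104).
Check: T(54) = 19·54 + 30 = 1056 = 10·104 + 16 ≡ 16 (mod 104).

54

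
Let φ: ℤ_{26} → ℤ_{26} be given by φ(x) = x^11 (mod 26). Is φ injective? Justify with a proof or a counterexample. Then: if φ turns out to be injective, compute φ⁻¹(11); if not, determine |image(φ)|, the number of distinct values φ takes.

19

Computing x^11 mod 26 for each x (by repeated squaring, reducing mod 26 at every step), the values φ(0), φ(1), …, φ(25) are: 0, 1, 20, 9, 10, 21, 24, 15, 18, 3, 4, 19, 12, 13, 14, 7, 22, 23, 8, 11, 2, 5, 16, 17, 6, 25.
Every element of ℤ_{26} appears exactly once in this list, so φ is a bijection, and in particular injective.
Since φ is injective, we read off the preimage of 11 from the same table: φ(19) = 11, so φ⁻¹(11) = 19.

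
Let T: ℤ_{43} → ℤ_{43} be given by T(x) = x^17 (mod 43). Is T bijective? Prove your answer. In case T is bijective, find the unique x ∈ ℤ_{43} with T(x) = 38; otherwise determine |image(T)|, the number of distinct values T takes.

14

Since 43 is prime, the nonzero elements of ℤ_{43} form a cyclic group of order 42.
As gcd(17, 42) = 1, raising to the 17th power is a bijection on this group: if u^17 ≡ v^17 then (uv^{−1})^17 = 1, and the only element of order dividing gcd(17, 42) = 1 is 1, so u = v.
With T(0) = 0 this makes T injective on all of ℤ_{43}, hence bijective (finite equal-size domain and codomain). In particular T is bijective.
Since T is bijective, we find the preimage of 38. The inverse of x ↦ x^17 on (ℤ_{43})^× is x ↦ x^5, because 17·5 = 85 = 2·42 + 1 ≡ 1 (mod 42) and x^{42} = 1 for x ≠ 0 (Fermat). So T⁻¹(38) = 38^5 mod 43.
Repeated squaring mod 43: 38^1 ≡ 38, 38^2 ≡ 38² = 1444 ≡ 25, 38^4 ≡ 25² = 625 ≡ 23. Since 5 = 4 + 1, 38^5 ≡ 23·38: 23·38 = 874 ≡ 14. So 38^5 ≡ 14 (mod 43).
Hence T⁻¹(38) = 14.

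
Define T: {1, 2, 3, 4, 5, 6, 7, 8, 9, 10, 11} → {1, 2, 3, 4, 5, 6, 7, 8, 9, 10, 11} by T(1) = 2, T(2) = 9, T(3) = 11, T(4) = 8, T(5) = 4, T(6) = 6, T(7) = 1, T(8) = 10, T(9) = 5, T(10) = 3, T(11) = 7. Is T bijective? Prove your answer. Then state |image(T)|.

The values 2, 9, 11, 8, 4, 6, 1, 10, 5, 3, 7 are a permutation of {1, 2, 3, 4, 5, 6, 7, 8, 9, 10, 11}: each element appears exactly once.
So T is injective and surjective, hence bijective.
The image of T is {1, 2, 3, 4, 5, 6, 7, 8, 9, 10, 11}, which has 11 elements.

11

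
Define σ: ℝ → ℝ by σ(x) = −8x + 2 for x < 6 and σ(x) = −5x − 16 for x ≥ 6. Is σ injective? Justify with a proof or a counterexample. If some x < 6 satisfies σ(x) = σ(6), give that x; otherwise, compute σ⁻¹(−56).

8

Both pieces are strictly decreasing (slopes −8 and −5), so each is injective on its own interval.
The left piece maps (−∞, 6) onto (−46, ∞); the right piece maps [6, ∞) onto (−∞, −46].
These images are disjoint, so no value is attained by both pieces. Therefore σ is injective.
Because the two images are disjoint, no x < 6 has σ(x) = σ(6), so we compute σ⁻¹(−56): −56 lies in (−∞, −46], so solve −5x − 16 = −56: x = (−56 + 16)/(−5) = 8.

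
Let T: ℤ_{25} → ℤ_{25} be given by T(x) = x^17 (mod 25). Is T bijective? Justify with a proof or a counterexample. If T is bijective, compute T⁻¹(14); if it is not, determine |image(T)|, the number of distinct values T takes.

T(0) = 0^17 = 0.
T(5): Repeated squaring mod 25: 5^1 ≡ 5, 5^2 ≡ 5² = 25 ≡ 0, 5^4 ≡ 0² = 0, 5^8 ≡ 0² = 0, 5^16 ≡ 0² = 0. Since 17 = 16 + 1, 5^17 ≡ 0·5: 0·5 = 0. So 5^17 ≡ 0 (mod 25).
So T(0) = T(5) = 0 while 0 ≠ 5, thus T is not injective, hence not bijective.
Since T is not bijective, we determine |image(T)|. Computing x^17 mod 25 for each x (by repeated squaring, reducing mod 25 at every step), the values T(0), T(1), …, T(24) are: 0, 1, 22, 13, 9, 0, 11, 7, 23, 19, 0, 21, 17, 8, 4, 0, 6, 2, 18, 14, 0, 16, 12, 3, 24.
The distinct values are {0, 1, 2, 3, 4, 6, 7, 8, 9, 11, 12, 13, 14, 16, 17, 18, 19, 21, 22, 23, 24}; there are 21 of them.

21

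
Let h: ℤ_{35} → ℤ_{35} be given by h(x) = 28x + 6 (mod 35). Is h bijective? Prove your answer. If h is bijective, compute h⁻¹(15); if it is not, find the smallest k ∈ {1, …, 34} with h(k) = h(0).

We have gcd(28, 35) = 7 > 1. Taking u = 0 and v = 5: h(0) = 6 and h(5) = 28·5 + 6 = 146 ≡ 6 (mod 35).
So h(0) = h(5) while 0 ≠ 5, thus h is not injective, hence not bijective.
Since h is not bijective, we find the least positive k with h(k) = h(0): this means 28k ≡ 0 (mod 35), i.e. 35 ∣ 28k. Since gcd(28, 35) = 7, dividing through by 7 this holds exactly when 5 ∣ 4k, and as gcd(4, 5) = 1, exactly when 5 ∣ k.
The smallest positive such k is 5.

5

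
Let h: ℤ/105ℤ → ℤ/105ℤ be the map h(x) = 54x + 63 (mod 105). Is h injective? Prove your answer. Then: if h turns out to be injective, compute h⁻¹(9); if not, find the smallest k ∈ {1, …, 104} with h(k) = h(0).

We have gcd(54, 105) = 3 > 1. Taking s = 0 and t = 35: h(0) = 63 and h(35) = 54·35 + 63 = 1953 ≡ 63 (mod 105).
So h(0) = h(35) while 0 ≠ 35, so h is not injective.
Since h is not injective, we find the least positive k with h(k) = h(0): this means 54k ≡ 0 (mod 105), i.e. 105 ∣ 54k. Since gcd(54, 105) = 3, dividing through by 3 this holds exactly when 35 ∣ 18k, and as gcd(18, 35) = 1, exactly when 35 ∣ k.
The smallest positive such k is 35.

35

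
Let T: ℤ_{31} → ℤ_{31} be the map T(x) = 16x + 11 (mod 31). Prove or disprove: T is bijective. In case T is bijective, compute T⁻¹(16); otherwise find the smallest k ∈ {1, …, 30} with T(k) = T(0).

10

If T(u) = T(v), then 16u ≡ 16v (mod 31). Because gcd(16, 31) = 1, we may cancel 16 to get u ≡ v (mod 31).
We now compute 16⁻¹ mod 31 explicitly. Euclid's algorithm: 31 = 1·16 + 15, 16 = 1·15 + 1; back-substituting gives 1 = 2·16 − 1·31, so 16⁻¹ ≡ 2 (mod 31).
For any y ∈ ℤ_{31}, x = 2(y − 11) mod 31 satisfies T(x) = 16·2(y − 11) + 11 ≡ y (since 16·2 ≡ 1 mod 31). So every y has a preimage.
So T is bijective.
Since T is bijective, we find T⁻¹(16): we need 16x ≡ 16 − 11 ≡ 5 (mod 31). Using 16⁻¹ = 2: x ≡ 2·5 = 10, so x = 10.
Check: T(10) = 16·10 + 11 = 171 = 5·31 + 16 ≡ 16 (mod 31).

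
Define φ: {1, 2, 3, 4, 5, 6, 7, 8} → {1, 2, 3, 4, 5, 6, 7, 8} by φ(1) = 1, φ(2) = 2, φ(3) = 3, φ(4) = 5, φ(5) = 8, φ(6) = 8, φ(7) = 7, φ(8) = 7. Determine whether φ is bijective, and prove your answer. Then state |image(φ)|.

φ(5) = 8 = φ(6) with 5 ≠ 6, so φ is not injective, hence not bijective.
The image of φ is {1, 2, 3, 5, 7, 8}, which has 6 elements.

6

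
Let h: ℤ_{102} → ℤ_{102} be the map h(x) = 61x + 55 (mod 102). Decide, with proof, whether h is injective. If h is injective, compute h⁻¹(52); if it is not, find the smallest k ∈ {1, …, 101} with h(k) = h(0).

Recall: injectivity means: for all a, b in the domain, h(a) = h(b) implies a = b.
Suppose h(a) = h(b) in ℤ_{102}. Then 61a + 55 ≡ 61b + 55 (mod 102), so 61(a − b) ≡ 0 (mod 102).
Since gcd(61, 102) = 1, 61 is invertible modulo 102, so a − b ≡ 0 (mod 102), i.e. a = b.
Hence h is injective.
We now compute 61⁻¹ mod 102 explicitly. Euclid's algorithm: 102 = 1·61 + 41, 61 = 1·41 + 20, 41 = 2·20 + 1; back-substituting gives 1 = 97·61 − 58·102, so 61⁻¹ ≡ 97 (mod 102).
Since h is injective, we compute h⁻¹(52): solve 61x + 55 ≡ 52 (mod 102), i.e. 61x ≡ 99 (mod 102).
Multiplying by 61⁻¹ = 97 gives x ≡ 97·99 = 9603 = 94·102 + 15 ≡ 15 (mod 102).
Check: h(15) = 61·15 + 55 = 970 = 9·102 + 52 ≡ 52 (mod 102).

15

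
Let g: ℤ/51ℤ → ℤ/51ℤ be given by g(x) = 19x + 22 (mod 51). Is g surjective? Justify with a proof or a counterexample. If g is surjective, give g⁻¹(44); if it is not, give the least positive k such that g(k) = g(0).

Since gcd(19, 51) = 1, 19 is invertible modulo 51. Euclid's algorithm: 51 = 2·19 + 13, 19 = 1·13 + 6, 13 = 2·6 + 1; back-substituting gives 1 = 43·19 − 16·51, so 19⁻¹ ≡ 43 (mod 51).
Then y ↦ 43(y − 22) is a two-sided inverse to g, so every y ∈ ℤ/51ℤ has a preimage.
So g is surjective.
Since g is surjective, we find g⁻¹(44): we need 19x ≡ 44 − 22 ≡ 22 (mod 51). Using 19⁻¹ = 43: x ≡ 43·22 = 946 = 18·51 + 28, so x = 28.
Check: g(28) = 19·28 + 22 = 554 = 10·51 + 44 ≡ 44 (mod 51).

28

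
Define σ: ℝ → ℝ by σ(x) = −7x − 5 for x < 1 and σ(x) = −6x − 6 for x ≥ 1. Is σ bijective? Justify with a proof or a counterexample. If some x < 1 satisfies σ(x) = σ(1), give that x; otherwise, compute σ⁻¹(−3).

Both pieces are strictly decreasing (slopes −7 and −6), so each is injective on its own interval.
The left piece maps (−∞, 1) onto (−12, ∞); the right piece maps [1, ∞) onto (−∞, −12].
Since −12 = −12, the images partition ℝ: σ is injective and surjective, hence bijective.
Because the two images are disjoint, no x < 1 has σ(x) = σ(1), so we compute σ⁻¹(−3): −3 lies in (−12, ∞), so solve −7x − 5 = −3: x = (−3 + 5)/(−7) = −2/7.

-2/7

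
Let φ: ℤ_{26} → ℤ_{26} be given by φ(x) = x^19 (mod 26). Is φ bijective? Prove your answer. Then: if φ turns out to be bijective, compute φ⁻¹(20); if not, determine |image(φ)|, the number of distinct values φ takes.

Computing x^19 mod 26 for each x (by repeated squaring, reducing mod 26 at every step), the values φ(0), φ(1), …, φ(25) are: 0, 1, 24, 3, 4, 21, 20, 19, 18, 9, 10, 15, 12, 13, 14, 11, 16, 17, 8, 7, 6, 5, 22, 23, 2, 25.
Every element of ℤ_{26} appears exactly once in this list, so φ is a bijection, and in particular bijective.
Since φ is bijective, we read off the preimage of 20 from the same table: φ(6) = 20, so φ⁻¹(20) = 6.

6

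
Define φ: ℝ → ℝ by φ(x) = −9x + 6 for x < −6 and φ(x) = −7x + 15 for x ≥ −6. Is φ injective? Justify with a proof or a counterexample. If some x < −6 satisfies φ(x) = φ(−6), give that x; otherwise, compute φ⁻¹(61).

Both pieces are strictly decreasing (slopes −9 and −7), so each is injective on its own interval.
The left piece maps (−∞, −6) onto (60, ∞); the right piece maps [−6, ∞) onto (−∞, 57].
These images are disjoint, so no value is attained by both pieces. So φ is injective.
Because the two images are disjoint, no x < −6 has φ(x) = φ(−6), so we compute φ⁻¹(61): 61 lies in (60, ∞), so solve −9x + 6 = 61: x = (61 − 6)/(−9) = −55/9.

-55/9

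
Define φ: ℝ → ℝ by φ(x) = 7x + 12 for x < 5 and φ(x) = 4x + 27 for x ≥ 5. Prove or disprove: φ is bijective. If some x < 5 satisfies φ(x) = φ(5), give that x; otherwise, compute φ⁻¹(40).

4

Both pieces are strictly increasing (slopes 7 and 4), so each is injective on its own interval.
The left piece maps (−∞, 5) onto (−∞, 47); the right piece maps [5, ∞) onto [47, ∞).
Since 47 = 47, the images partition ℝ: φ is injective and surjective, hence bijective.
Because the two images are disjoint, no x < 5 has φ(x) = φ(5), so we compute φ⁻¹(40): 40 lies in (−∞, 47), so solve 7x + 12 = 40: x = (40 − 12)/7 = 4.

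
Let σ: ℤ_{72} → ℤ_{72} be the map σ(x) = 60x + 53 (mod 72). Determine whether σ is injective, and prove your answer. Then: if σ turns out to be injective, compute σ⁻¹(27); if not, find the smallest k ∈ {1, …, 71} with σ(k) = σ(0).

Recall: σ is injective if σ(s) = σ(t) implies s = t.
We have gcd(60, 72) = 12 > 1. Taking s = 0 and t = 6: σ(0) = 53 and σ(6) = 60·6 + 53 = 413 ≡ 53 (mod 72).
So σ(0) = σ(6) while 0 ≠ 6, thus σ is not injective.
Since σ is not injective, we find the least positive k with σ(k) = σ(0): this means 60k ≡ 0 (mod 72), i.e. 72 ∣ 60k. Since gcd(60, 72) = 12, dividing through by 12 this holds exactly when 6 ∣ 5k, and as gcd(5, 6) = 1, exactly when 6 ∣ k.
The smallest positive such k is 6.

6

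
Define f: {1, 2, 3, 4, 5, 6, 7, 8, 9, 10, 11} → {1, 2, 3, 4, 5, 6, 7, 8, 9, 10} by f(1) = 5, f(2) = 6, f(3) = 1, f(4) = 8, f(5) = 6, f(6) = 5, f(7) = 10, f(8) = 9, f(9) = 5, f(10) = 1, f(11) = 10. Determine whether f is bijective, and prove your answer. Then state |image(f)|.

f(2) = 6 = f(5) with 2 ≠ 5, so f is not injective, hence not bijective.
The image of f is {1, 5, 6, 8, 9, 10}, which has 6 elements.

6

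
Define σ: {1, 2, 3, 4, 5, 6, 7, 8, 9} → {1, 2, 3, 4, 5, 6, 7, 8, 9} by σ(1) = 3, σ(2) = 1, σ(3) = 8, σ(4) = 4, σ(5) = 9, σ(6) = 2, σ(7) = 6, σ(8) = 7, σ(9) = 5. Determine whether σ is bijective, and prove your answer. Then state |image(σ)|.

The values 3, 1, 8, 4, 9, 2, 6, 7, 5 are a permutation of {1, 2, 3, 4, 5, 6, 7, 8, 9}: each element appears exactly once.
So σ is injective and surjective, hence bijective.
The image of σ is {1, 2, 3, 4, 5, 6, 7, 8, 9}, which has 9 elements.

9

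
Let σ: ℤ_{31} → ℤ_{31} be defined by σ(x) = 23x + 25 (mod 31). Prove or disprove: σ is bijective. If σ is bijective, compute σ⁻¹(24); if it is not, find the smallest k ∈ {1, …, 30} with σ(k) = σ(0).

Suppose σ(u) = σ(v) in ℤ_{31}. Then 23u + 25 ≡ 23v + 25 (mod 31), thus 23(u − v) ≡ 0 (mod 31).
Since gcd(23, 31) = 1, 23 is invertible modulo 31, hence u − v ≡ 0 (mod 31), i.e. u = v.
We now compute 23⁻¹ mod 31 explicitly. Euclid's algorithm: 31 = 1·23 + 8, 23 = 2·8 + 7, 8 = 1·7 + 1; back-substituting gives 1 = 27·23 − 20·31, so 23⁻¹ ≡ 27 (mod 31).
Then y ↦ 27(y − 25) is a two-sided inverse to σ, so every y ∈ ℤ_{31} has a preimage.
So σ is bijective.
Since σ is bijective, we compute σ⁻¹(24): solve 23x + 25 ≡ 24 (mod 31), i.e. 23x ≡ 30 (mod 31).
Multiplying by 23⁻¹ = 27 gives x ≡ 27·30 = 810 = 26·31 + 4 ≡ 4 (mod 31).
Check: σ(4) = 23·4 + 25 = 117 = 3·31 + 24 ≡ 24 (mod 31).

4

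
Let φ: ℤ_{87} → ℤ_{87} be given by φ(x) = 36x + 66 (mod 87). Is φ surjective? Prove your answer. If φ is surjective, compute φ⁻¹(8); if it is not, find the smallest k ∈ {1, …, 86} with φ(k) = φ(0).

29

Since gcd(36, 87) = 3, we have 36x ≡ 0 (mod 3) for all x, so φ(x) ≡ 0 (mod 3).
But 1 ≢ 0 (mod 3), so 1 ∈ ℤ_{87} has no preimage. So φ is not surjective.
Since φ is not surjective, we find the least positive k with φ(k) = φ(0): this means 36k ≡ 0 (mod 87), i.e. 87 ∣ 36k. Since gcd(36, 87) = 3, dividing through by 3 this holds exactly when 29 ∣ 12k, and as gcd(12, 29) = 1, exactly when 29 ∣ k.
The smallest positive such k is 29.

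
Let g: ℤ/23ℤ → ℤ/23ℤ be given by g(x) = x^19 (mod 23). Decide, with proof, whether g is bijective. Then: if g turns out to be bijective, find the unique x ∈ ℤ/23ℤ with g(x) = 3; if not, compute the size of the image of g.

Since 23 is prime, the nonzero elements of ℤ/23ℤ form a cyclic group of order 22.
As gcd(19, 22) = 1, raising to the 19th power is a bijection on this group: if x_1^19 ≡ x_2^19 then (x_1x_2^{−1})^19 = 1, and the only element of order dividing gcd(19, 22) = 1 is 1, so x_1 = x_2.
With g(0) = 0 this makes g injective on all of ℤ/23ℤ, hence bijective (finite equal-size domain and codomain). In particular g is bijective.
Since g is bijective, we find the preimage of 3. The inverse of x ↦ x^19 on (ℤ/23ℤ)^× is x ↦ x^7, because 19·7 = 133 = 6·22 + 1 ≡ 1 (mod 22) and x^{22} = 1 for x ≠ 0 (Fermat). So g⁻¹(3) = 3^7 mod 23.
Repeated squaring mod 23: 3^1 ≡ 3, 3^2 ≡ 3² = 9, 3^4 ≡ 9² = 81 ≡ 12. Since 7 = 4 + 2 + 1, 3^7 ≡ 12·9·3: 12·9 = 108 ≡ 16, then 16·3 = 48 ≡ 2. So 3^7 ≡ 2 (mod 23).
Hence g⁻¹(3) = 2.

2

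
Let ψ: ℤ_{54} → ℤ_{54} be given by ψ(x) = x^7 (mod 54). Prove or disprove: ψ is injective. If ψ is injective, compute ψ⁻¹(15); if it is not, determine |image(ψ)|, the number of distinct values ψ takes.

ψ(0) = 0^7 = 0.
ψ(6): Repeated squaring mod 54: 6^1 ≡ 6, 6^2 ≡ 6² = 36, 6^4 ≡ 36² = 1296 ≡ 0. Since 7 = 4 + 2 + 1, 6^7 ≡ 0·36·6: 0·36 = 0, then 0·6 = 0. So 6^7 ≡ 0 (mod 54).
So ψ(0) = ψ(6) = 0 while 0 ≠ 6, so ψ is not injective.
Since ψ is not injective, we determine |image(ψ)|. Computing x^7 mod 54 for each x (by repeated squaring, reducing mod 54 at every step), the values ψ(0), ψ(1), …, ψ(53) are: 0, 1, 20, 27, 22, 41, 0, 43, 8, 27, 10, 29, 0, 31, 50, 27, 52, 17, 0, 19, 38, 27, 40, 5, 0, 7, 26, 27, 28, 47, 0, 49, 14, 27, 16, 35, 0, 37, 2, 27, 4, 23, 0, 25, 44, 27, 46, 11, 0, 13, 32, 27, 34, 53.
The distinct values are {0, 1, 2, 4, 5, 7, 8, 10, 11, 13, 14, 16, 17, 19, 20, 22, 23, 25, 26, 27, 28, 29, 31, 32, 34, 35, 37, 38, 40, 41, 43, 44, 46, 47, 49, 50, 52, 53}; there are 38 of them.

38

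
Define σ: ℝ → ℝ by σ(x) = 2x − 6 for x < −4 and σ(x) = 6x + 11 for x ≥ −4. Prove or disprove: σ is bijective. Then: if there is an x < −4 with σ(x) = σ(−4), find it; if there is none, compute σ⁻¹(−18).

-6

Both pieces are strictly increasing (slopes 2 and 6), so each is injective on its own interval.
The left piece maps (−∞, −4) onto (−∞, −14); the right piece maps [−4, ∞) onto [−13, ∞).
The images leave a gap (−14 has no preimage), so σ is not surjective, hence not bijective.
Because the two images are disjoint, no x < −4 has σ(x) = σ(−4), so we compute σ⁻¹(−18): −18 lies in (−∞, −14), so solve 2x − 6 = −18: x = (−18 + 6)/2 = −6.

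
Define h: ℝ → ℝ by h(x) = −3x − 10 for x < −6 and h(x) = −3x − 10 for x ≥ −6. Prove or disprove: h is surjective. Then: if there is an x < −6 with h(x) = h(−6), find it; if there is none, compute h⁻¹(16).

Both pieces are strictly decreasing (slopes −3 and −3), so each is injective on its own interval.
The left piece maps (−∞, −6) onto (8, ∞); the right piece maps [−6, ∞) onto (−∞, 8].
These images together cover ℝ, so h is surjective.
Because the two images are disjoint, no x < −6 has h(x) = h(−6), so we compute h⁻¹(16): 16 lies in (8, ∞), so solve −3x − 10 = 16: x = (16 + 10)/(−3) = −26/3.

-26/3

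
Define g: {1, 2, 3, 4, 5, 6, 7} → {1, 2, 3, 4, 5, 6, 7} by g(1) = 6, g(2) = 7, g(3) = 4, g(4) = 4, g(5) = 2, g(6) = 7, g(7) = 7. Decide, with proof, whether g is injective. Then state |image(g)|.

4

g(3) = 4 = g(4) with 3 ≠ 4, so g is not injective.
The image of g is {2, 4, 6, 7}, which has 4 elements.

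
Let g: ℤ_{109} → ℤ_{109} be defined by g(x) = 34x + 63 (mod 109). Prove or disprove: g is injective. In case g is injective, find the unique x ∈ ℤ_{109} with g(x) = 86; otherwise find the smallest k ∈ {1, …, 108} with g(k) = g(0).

Recall that injectivity means: for all x_1, x_2 in the domain, g(x_1) = g(x_2) implies x_1 = x_2.
If g(x_1) = g(x_2), then 34x_1 ≡ 34x_2 (mod 109). Because gcd(34, 109) = 1, we may cancel 34 to get x_1 ≡ x_2 (mod 109).
Therefore g is injective.
We now compute 34⁻¹ mod 109 explicitly. Euclid's algorithm: 109 = 3·34 + 7, 34 = 4·7 + 6, 7 = 1·6 + 1; back-substituting gives 1 = 93·34 − 29·109, so 34⁻¹ ≡ 93 (mod 109).
Since g is injective, we find g⁻¹(86): we need 34x ≡ 86 − 63 ≡ 23 (mod 109). Using 34⁻¹ = 93: x ≡ 93·23 = 2139 = 19·109 + 68, so x = 68.
Check: g(68) = 34·68 + 63 = 2375 = 21·109 + 86 ≡ 86 (mod 109).

68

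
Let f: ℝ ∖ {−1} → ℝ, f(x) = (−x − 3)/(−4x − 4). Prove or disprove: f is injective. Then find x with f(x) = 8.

-29/31

Suppose f(a) = f(b). Cross-multiplying: (−a − 3)(−4b − 4) = (−b − 3)(−4a − 4).
Expanding both sides and cancelling the symmetric terms leaves −8·(a − b) = 0. Since −8 ≠ 0, a = b. Therefore f is injective.
Solving f(x) = 8: cross-multiplying gives −x − 3 = 8(−4x − 4), which rearranges to 31x = −29, so x = −29/31.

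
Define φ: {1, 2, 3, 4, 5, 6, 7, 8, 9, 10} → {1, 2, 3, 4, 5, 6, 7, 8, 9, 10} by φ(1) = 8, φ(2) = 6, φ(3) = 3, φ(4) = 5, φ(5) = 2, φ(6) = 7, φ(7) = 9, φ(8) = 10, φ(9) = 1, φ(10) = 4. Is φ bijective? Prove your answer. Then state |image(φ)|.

10

The values 8, 6, 3, 5, 2, 7, 9, 10, 1, 4 are a permutation of {1, 2, 3, 4, 5, 6, 7, 8, 9, 10}: each element appears exactly once.
So φ is injective and surjective, hence bijective.
The image of φ is {1, 2, 3, 4, 5, 6, 7, 8, 9, 10}, which has 10 elements.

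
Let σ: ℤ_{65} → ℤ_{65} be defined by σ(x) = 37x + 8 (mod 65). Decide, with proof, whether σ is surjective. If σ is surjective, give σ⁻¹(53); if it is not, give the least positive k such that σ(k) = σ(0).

Since gcd(37, 65) = 1, 37 is invertible modulo 65. Euclid's algorithm: 65 = 1·37 + 28, 37 = 1·28 + 9, 28 = 3·9 + 1; back-substituting gives 1 = 58·37 − 33·65, so 37⁻¹ ≡ 58 (mod 65).
Then y ↦ 58(y − 8) is a two-sided inverse to σ, so every y ∈ ℤ_{65} has a preimage.
Hence σ is surjective.
Since σ is surjective, we find σ⁻¹(53): we need 37x ≡ 53 − 8 ≡ 45 (mod 65). Using 37⁻¹ = 58: x ≡ 58·45 = 2610 = 40·65 + 10, so x = 10.
Check: σ(10) = 37·10 + 8 = 378 = 5·65 + 53 ≡ 53 (mod 65).

10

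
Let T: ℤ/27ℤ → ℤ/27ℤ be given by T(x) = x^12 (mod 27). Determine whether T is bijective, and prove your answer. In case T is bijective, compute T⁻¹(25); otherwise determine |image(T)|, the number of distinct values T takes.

T(0) = 0^12 = 0.
T(3): Repeated squaring mod 27: 3^1 ≡ 3, 3^2 ≡ 3² = 9, 3^4 ≡ 9² = 81 ≡ 0, 3^8 ≡ 0² = 0. Since 12 = 8 + 4, 3^12 ≡ 0·0: 0·0 = 0. So 3^12 ≡ 0 (mod 27).
So T(0) = T(3) = 0 while 0 ≠ 3, so T is not injective, hence not bijective.
Since T is not bijective, we determine |image(T)|. Computing x^12 mod 27 for each x (by repeated squaring, reducing mod 27 at every step), the values T(0), T(1), …, T(26) are: 0, 1, 19, 0, 10, 10, 0, 19, 1, 0, 1, 19, 0, 10, 10, 0, 19, 1, 0, 1, 19, 0, 10, 10, 0, 19, 1.
The distinct values are {0, 1, 10, 19}; there are 4 of them.

4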